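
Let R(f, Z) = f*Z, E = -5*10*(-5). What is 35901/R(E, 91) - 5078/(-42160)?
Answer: 81455533/47957000 ≈ 1.6985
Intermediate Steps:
E = 250 (E = -50*(-5) = 250)
R(f, Z) = Z*f
35901/R(E, 91) - 5078/(-42160) = 35901/((91*250)) - 5078/(-42160) = 35901/22750 - 5078*(-1/42160) = 35901*(1/22750) + 2539/21080 = 35901/22750 + 2539/21080 = 81455533/47957000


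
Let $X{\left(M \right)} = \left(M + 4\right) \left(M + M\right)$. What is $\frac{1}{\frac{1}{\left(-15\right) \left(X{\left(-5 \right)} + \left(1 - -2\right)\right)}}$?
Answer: $-195$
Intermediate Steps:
$X{\left(M \right)} = 2 M \left(4 + M\right)$ ($X{\left(M \right)} = \left(4 + M\right) 2 M = 2 M \left(4 + M\right)$)
$\frac{1}{\frac{1}{\left(-15\right) \left(X{\left(-5 \right)} + \left(1 - -2\right)\right)}} = \frac{1}{\frac{1}{\left(-15\right) \left(2 \left(-5\right) \left(4 - 5\right) + \left(1 - -2\right)\right)}} = \frac{1}{\frac{1}{\left(-15\right) \left(2 \left(-5\right) \left(-1\right) + \left(1 + 2\right)\right)}} = \frac{1}{\frac{1}{\left(-15\right) \left(10 + 3\right)}} = \frac{1}{\frac{1}{\left(-15\right) 13}} = \frac{1}{\frac{1}{-195}} = \frac{1}{- \frac{1}{195}} = -195$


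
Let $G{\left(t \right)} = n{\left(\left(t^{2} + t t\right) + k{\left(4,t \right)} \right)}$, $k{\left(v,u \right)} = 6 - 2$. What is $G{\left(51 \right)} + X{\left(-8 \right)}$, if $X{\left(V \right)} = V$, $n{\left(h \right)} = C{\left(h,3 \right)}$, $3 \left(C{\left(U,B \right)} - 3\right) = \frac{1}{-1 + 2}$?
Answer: $- \frac{14}{3} \approx -4.6667$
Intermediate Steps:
$C{\left(U,B \right)} = \frac{10}{3}$ ($C{\left(U,B \right)} = 3 + \frac{1}{3 \left(-1 + 2\right)} = 3 + \frac{1}{3 \cdot 1} = 3 + \frac{1}{3} \cdot 1 = 3 + \frac{1}{3} = \frac{10}{3}$)
$k{\left(v,u \right)} = 4$
$n{\left(h \right)} = \frac{10}{3}$
$G{\left(t \right)} = \frac{10}{3}$
$G{\left(51 \right)} + X{\left(-8 \right)} = \frac{10}{3} - 8 = - \frac{14}{3}$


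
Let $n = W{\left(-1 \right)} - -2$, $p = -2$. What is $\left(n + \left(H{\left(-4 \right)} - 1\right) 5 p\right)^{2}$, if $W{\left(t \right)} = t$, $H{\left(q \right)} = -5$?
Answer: $3721$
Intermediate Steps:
$n = 1$ ($n = -1 - -2 = -1 + 2 = 1$)
$\left(n + \left(H{\left(-4 \right)} - 1\right) 5 p\right)^{2} = \left(1 + \left(-5 - 1\right) 5 \left(-2\right)\right)^{2} = \left(1 + \left(-6\right) 5 \left(-2\right)\right)^{2} = \left(1 - -60\right)^{2} = \left(1 + 60\right)^{2} = 61^{2} = 3721$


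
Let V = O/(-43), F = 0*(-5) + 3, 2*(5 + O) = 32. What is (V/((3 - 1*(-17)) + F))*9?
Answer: -99/989 ≈ -0.10010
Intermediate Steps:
O = 11 (O = -5 + (1/2)*32 = -5 + 16 = 11)
F = 3 (F = 0 + 3 = 3)
V = -11/43 (V = 11/(-43) = 11*(-1/43) = -11/43 ≈ -0.25581)
(V/((3 - 1*(-17)) + F))*9 = (-11/43/((3 - 1*(-17)) + 3))*9 = (-11/43/((3 + 17) + 3))*9 = (-11/43/(20 + 3))*9 = (-11/43/23)*9 = ((1/23)*(-11/43))*9 = -11/989*9 = -99/989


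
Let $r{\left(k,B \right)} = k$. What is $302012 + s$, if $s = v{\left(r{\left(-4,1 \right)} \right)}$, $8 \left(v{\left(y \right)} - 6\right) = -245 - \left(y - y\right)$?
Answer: $\frac{2415899}{8} \approx 3.0199 \cdot 10^{5}$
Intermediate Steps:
$v{\left(y \right)} = - \frac{197}{8}$ ($v{\left(y \right)} = 6 + \frac{-245 - \left(y - y\right)}{8} = 6 + \frac{-245 - 0}{8} = 6 + \frac{-245 + 0}{8} = 6 + \frac{1}{8} \left(-245\right) = 6 - \frac{245}{8} = - \frac{197}{8}$)
$s = - \frac{197}{8} \approx -24.625$
$302012 + s = 302012 - \frac{197}{8} = \frac{2415899}{8}$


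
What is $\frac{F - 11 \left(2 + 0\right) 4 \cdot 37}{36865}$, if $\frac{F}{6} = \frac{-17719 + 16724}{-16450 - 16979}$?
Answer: $- \frac{36279618}{410786695} \approx -0.088317$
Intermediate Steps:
$F = \frac{1990}{11143}$ ($F = 6 \frac{-17719 + 16724}{-16450 - 16979} = 6 \left(- \frac{995}{-33429}\right) = 6 \left(\left(-995\right) \left(- \frac{1}{33429}\right)\right) = 6 \cdot \frac{995}{33429} = \frac{1990}{11143} \approx 0.17859$)
$\frac{F - 11 \left(2 + 0\right) 4 \cdot 37}{36865} = \frac{\frac{1990}{11143} - 11 \left(2 + 0\right) 4 \cdot 37}{36865} = \left(\frac{1990}{11143} - 11 \cdot 2 \cdot 4 \cdot 37\right) \frac{1}{36865} = \left(\frac{1990}{11143} - 11 \cdot 8 \cdot 37\right) \frac{1}{36865} = \left(\frac{1990}{11143} - 88 \cdot 37\right) \frac{1}{36865} = \left(\frac{1990}{11143} - 3256\right) \frac{1}{36865} = \left(- \frac{36279618}{11143}\right) \frac{1}{36865} = - \frac{36279618}{410786695}$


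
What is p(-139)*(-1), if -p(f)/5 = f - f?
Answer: 0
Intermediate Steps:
p(f) = 0 (p(f) = -5*(f - f) = -5*0 = 0)
p(-139)*(-1) = 0*(-1) = 0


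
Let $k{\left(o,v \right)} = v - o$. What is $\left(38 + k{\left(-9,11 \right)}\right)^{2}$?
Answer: $3364$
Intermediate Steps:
$\left(38 + k{\left(-9,11 \right)}\right)^{2} = \left(38 + \left(11 - -9\right)\right)^{2} = \left(38 + \left(11 + 9\right)\right)^{2} = \left(38 + 20\right)^{2} = 58^{2} = 3364$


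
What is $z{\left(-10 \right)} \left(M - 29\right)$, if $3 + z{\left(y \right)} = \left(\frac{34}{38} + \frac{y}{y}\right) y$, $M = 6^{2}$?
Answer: $- \frac{2919}{19} \approx -153.63$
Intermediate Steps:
$M = 36$
$z{\left(y \right)} = -3 + \frac{36 y}{19}$ ($z{\left(y \right)} = -3 + \left(\frac{34}{38} + \frac{y}{y}\right) y = -3 + \left(34 \cdot \frac{1}{38} + 1\right) y = -3 + \left(\frac{17}{19} + 1\right) y = -3 + \frac{36 y}{19}$)
$z{\left(-10 \right)} \left(M - 29\right) = \left(-3 + \frac{36}{19} \left(-10\right)\right) \left(36 - 29\right) = \left(-3 - \frac{360}{19}\right) 7 = \left(- \frac{417}{19}\right) 7 = - \frac{2919}{19}$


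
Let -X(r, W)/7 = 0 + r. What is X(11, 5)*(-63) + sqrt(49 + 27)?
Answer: 4851 + 2*sqrt(19) ≈ 4859.7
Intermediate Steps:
X(r, W) = -7*r (X(r, W) = -7*(0 + r) = -7*r)
X(11, 5)*(-63) + sqrt(49 + 27) = -7*11*(-63) + sqrt(49 + 27) = -77*(-63) + sqrt(76) = 4851 + 2*sqrt(19)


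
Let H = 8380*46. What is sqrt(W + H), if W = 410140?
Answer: 2*sqrt(198905) ≈ 891.98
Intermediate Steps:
H = 385480
sqrt(W + H) = sqrt(410140 + 385480) = sqrt(795620) = 2*sqrt(198905)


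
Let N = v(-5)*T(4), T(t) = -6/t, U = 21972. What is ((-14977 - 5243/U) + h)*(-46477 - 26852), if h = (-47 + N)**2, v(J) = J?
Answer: 3602874661391/3662 ≈ 9.8385e+8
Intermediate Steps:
N = 15/2 (N = -(-30)/4 = -5*(-3/2) = 15/2 ≈ 7.5000)
h = 6241/4 (h = (-47 + 15/2)**2 = (-79/2)**2 = 6241/4 ≈ 1560.3)
((-14977 - 5243/U) + h)*(-46477 - 26852) = ((-14977 - 5243/21972) + 6241/4)*(-46477 - 26852) = ((-14977 - 5243/21972) + 6241/4)*(-73329) = (-329079887/21972 + 6241/4)*(-73329) = -147399037/10986*(-73329) = 3602874661391/3662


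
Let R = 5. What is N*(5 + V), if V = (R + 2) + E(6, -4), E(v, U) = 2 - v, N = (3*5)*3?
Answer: 360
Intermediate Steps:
N = 45 (N = 15*3 = 45)
V = 3 (V = (5 + 2) + (2 - 1*6) = 7 + (2 - 6) = 7 - 4 = 3)
N*(5 + V) = 45*(5 + 3) = 45*8 = 360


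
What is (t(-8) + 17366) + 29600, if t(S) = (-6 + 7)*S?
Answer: 46958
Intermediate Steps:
t(S) = S (t(S) = 1*S = S)
(t(-8) + 17366) + 29600 = (-8 + 17366) + 29600 = 17358 + 29600 = 46958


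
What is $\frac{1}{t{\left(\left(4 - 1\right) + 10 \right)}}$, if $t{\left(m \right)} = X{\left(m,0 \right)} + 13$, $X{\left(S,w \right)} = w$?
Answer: $\frac{1}{13} \approx 0.076923$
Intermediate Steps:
$t{\left(m \right)} = 13$ ($t{\left(m \right)} = 0 + 13 = 13$)
$\frac{1}{t{\left(\left(4 - 1\right) + 10 \right)}} = \frac{1}{13}$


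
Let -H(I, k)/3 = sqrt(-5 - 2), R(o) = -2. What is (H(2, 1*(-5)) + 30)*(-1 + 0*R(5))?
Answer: -30 + 3*I*sqrt(7) ≈ -30.0 + 7.9373*I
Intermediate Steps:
H(I, k) = -3*I*sqrt(7) (H(I, k) = -3*sqrt(-5 - 2) = -3*I*sqrt(7))
(H(2, 1*(-5)) + 30)*(-1 + 0*R(5)) = (-3*I*sqrt(7) + 30)*(-1 + 0*(-2)) = (30 - 3*I*sqrt(7))*(-1 + 0) = (30 - 3*I*sqrt(7))*(-1) = -30 + 3*I*sqrt(7)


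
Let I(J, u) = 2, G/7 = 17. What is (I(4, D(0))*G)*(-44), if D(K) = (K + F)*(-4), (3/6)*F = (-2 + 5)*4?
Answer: -10472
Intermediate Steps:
F = 24 (F = 2*((-2 + 5)*4) = 2*(3*4) = 2*12 = 24)
D(K) = -96 - 4*K (D(K) = (K + 24)*(-4) = (24 + K)*(-4) = -96 - 4*K)
G = 119 (G = 7*17 = 119)
(I(4, D(0))*G)*(-44) = (2*119)*(-44) = 238*(-44) = -10472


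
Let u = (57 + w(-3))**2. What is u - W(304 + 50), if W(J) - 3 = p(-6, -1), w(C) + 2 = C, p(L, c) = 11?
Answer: 2690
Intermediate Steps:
w(C) = -2 + C
W(J) = 14 (W(J) = 3 + 11 = 14)
u = 2704 (u = (57 + (-2 - 3))**2 = (57 - 5)**2 = 52**2 = 2704)
u - W(304 + 50) = 2704 - 1*14 = 2704 - 14 = 2690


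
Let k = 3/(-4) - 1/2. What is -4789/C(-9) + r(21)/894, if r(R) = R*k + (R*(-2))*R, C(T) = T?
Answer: 5697589/10728 ≈ 531.09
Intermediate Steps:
k = -5/4 (k = 3*(-¼) - 1*½ = -¾ - ½ = -5/4 ≈ -1.2500)
r(R) = -2*R² - 5*R/4 (r(R) = R*(-5/4) + (R*(-2))*R = -5*R/4 + (-2*R)*R = -5*R/4 - 2*R² = -2*R² - 5*R/4)
-4789/C(-9) + r(21)/894 = -4789/(-9) - ¼*21*(5 + 8*21)/894 = -4789*(-⅑) - ¼*21*(5 + 168)*(1/894) = 4789/9 - ¼*21*173*(1/894) = 4789/9 - 3633/4*1/894 = 4789/9 - 1211/1192 = 5697589/10728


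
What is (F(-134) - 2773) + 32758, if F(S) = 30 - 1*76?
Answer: 29939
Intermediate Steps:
F(S) = -46 (F(S) = 30 - 76 = -46)
(F(-134) - 2773) + 32758 = (-46 - 2773) + 32758 = -2819 + 32758 = 29939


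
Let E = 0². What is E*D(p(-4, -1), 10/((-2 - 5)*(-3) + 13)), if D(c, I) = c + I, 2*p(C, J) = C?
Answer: 0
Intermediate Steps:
p(C, J) = C/2
D(c, I) = I + c
E = 0
E*D(p(-4, -1), 10/((-2 - 5)*(-3) + 13)) = 0*(10/((-2 - 5)*(-3) + 13) + (½)*(-4)) = 0*(10/(-7*(-3) + 13) - 2) = 0*(10/(21 + 13) - 2) = 0*(10/34 - 2) = 0*(10*(1/34) - 2) = 0*(5/17 - 2) = 0*(-29/17) = 0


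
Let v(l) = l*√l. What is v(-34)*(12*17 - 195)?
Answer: -306*I*√34 ≈ -1784.3*I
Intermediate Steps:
v(l) = l^(3/2)
v(-34)*(12*17 - 195) = (-34)^(3/2)*(12*17 - 195) = (-34*I*√34)*(204 - 195) = -34*I*√34*9 = -306*I*√34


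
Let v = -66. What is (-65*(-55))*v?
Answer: -235950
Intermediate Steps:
(-65*(-55))*v = -65*(-55)*(-66) = 3575*(-66) = -235950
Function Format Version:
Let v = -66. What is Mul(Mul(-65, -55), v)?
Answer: -235950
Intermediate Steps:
Mul(Mul(-65, -55), v) = Mul(Mul(-65, -55), -66) = Mul(3575, -66) = -235950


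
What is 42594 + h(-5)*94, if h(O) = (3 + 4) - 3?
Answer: 42970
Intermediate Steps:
h(O) = 4 (h(O) = 7 - 3 = 4)
42594 + h(-5)*94 = 42594 + 4*94 = 42594 + 376 = 42970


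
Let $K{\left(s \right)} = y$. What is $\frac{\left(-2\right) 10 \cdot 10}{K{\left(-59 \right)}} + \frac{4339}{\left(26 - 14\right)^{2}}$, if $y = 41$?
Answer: $\frac{149099}{5904} \approx 25.254$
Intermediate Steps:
$K{\left(s \right)} = 41$
$\frac{\left(-2\right) 10 \cdot 10}{K{\left(-59 \right)}} + \frac{4339}{\left(26 - 14\right)^{2}} = \frac{\left(-2\right) 10 \cdot 10}{41} + \frac{4339}{\left(26 - 14\right)^{2}} = \left(-20\right) 10 \cdot \frac{1}{41} + \frac{4339}{12^{2}} = \left(-200\right) \frac{1}{41} + \frac{4339}{144} = - \frac{200}{41} + 4339 \cdot \frac{1}{144} = - \frac{200}{41} + \frac{4339}{144} = \frac{149099}{5904}$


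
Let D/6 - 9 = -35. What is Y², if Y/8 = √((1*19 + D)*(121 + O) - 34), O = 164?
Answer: -2501056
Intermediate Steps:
D = -156 (D = 54 + 6*(-35) = 54 - 210 = -156)
Y = 8*I*√39079 (Y = 8*√((1*19 - 156)*(121 + 164) - 34) = 8*√((19 - 156)*285 - 34) = 8*√(-137*285 - 34) = 8*√(-39045 - 34) = 8*√(-39079) = 8*(I*√39079) = 8*I*√39079 ≈ 1581.5*I)
Y² = (8*I*√39079)² = -2501056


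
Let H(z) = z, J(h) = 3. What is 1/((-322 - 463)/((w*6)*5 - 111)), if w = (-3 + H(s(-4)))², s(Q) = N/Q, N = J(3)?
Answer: -2487/6280 ≈ -0.39602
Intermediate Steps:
N = 3
s(Q) = 3/Q
w = 225/16 (w = (-3 + 3/(-4))² = (-3 + 3*(-¼))² = (-3 - ¾)² = (-15/4)² = 225/16 ≈ 14.063)
1/((-322 - 463)/((w*6)*5 - 111)) = 1/((-322 - 463)/(((225/16)*6)*5 - 111)) = 1/(-785/((675/8)*5 - 111)) = 1/(-785/(3375/8 - 111)) = 1/(-785/2487/8) = 1/(-785*8/2487) = 1/(-6280/2487) = -2487/6280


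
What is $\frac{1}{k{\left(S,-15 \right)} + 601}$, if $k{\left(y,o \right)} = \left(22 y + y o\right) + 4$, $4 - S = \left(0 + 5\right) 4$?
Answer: $\frac{1}{493} \approx 0.0020284$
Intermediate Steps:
$S = -16$ ($S = 4 - \left(0 + 5\right) 4 = 4 - 5 \cdot 4 = 4 - 20 = -16$)
$k{\left(y,o \right)} = 4 + 22 y + o y$ ($k{\left(y,o \right)} = \left(22 y + o y\right) + 4 = 4 + 22 y + o y$)
$\frac{1}{k{\left(S,-15 \right)} + 601} = \frac{1}{\left(4 + 22 \left(-16\right) - -240\right) + 601} = \frac{1}{\left(4 - 352 + 240\right) + 601} = \frac{1}{-108 + 601} = \frac{1}{493}$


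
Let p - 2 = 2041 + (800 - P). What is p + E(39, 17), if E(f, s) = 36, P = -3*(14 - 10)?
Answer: 2891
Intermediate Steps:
P = -12 (P = -3*4 = -12)
p = 2855 (p = 2 + (2041 + (800 - 1*(-12))) = 2 + (2041 + (800 + 12)) = 2 + (2041 + 812) = 2 + 2853 = 2855)
p + E(39, 17) = 2855 + 36 = 2891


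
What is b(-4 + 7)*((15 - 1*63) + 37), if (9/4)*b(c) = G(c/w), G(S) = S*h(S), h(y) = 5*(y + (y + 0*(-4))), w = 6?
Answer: -110/9 ≈ -12.222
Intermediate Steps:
h(y) = 10*y (h(y) = 5*(y + (y + 0)) = 5*(y + y) = 5*(2*y) = 10*y)
G(S) = 10*S² (G(S) = S*(10*S) = 10*S²)
b(c) = 10*c²/81 (b(c) = 4*(10*(c/6)²)/9 = 4*(10*(c²/36))/9 = 4*(5*c²/18)/9 = 10*c²/81)
b(-4 + 7)*((15 - 1*63) + 37) = (10*(-4 + 7)²/81)*((15 - 1*63) + 37) = ((10/81)*3²)*((15 - 63) + 37) = ((10/81)*9)*(-48 + 37) = (10/9)*(-11) = -110/9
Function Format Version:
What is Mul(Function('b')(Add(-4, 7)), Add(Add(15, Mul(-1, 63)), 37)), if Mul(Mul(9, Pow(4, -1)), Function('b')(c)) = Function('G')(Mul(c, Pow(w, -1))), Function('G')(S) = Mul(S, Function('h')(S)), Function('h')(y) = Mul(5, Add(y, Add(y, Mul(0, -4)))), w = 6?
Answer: Rational(-110, 9) ≈ -12.222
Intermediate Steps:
Function('h')(y) = Mul(10, y) (Function('h')(y) = Mul(5, Add(y, Add(y, 0))) = Mul(5, Add(y, y)) = Mul(5, Mul(2, y)) = Mul(10, y))
Function('G')(S) = Mul(10, Pow(S, 2)) (Function('G')(S) = Mul(S, Mul(10, S)) = Mul(10, Pow(S, 2)))
Function('b')(c) = Mul(Rational(10, 81), Pow(c, 2)) (Function('b')(c) = Mul(Rational(4, 9), Mul(10, Pow(Mul(c, Pow(6, -1)), 2))) = Mul(Rational(4, 9), Mul(10, Pow(Mul(c, Rational(1, 6)), 2))) = Mul(Rational(4, 9), Mul(10, Pow(Mul(Rational(1, 6), c), 2))) = Mul(Rational(4, 9), Mul(10, Mul(Rational(1, 36), Pow(c, 2)))) = Mul(Rational(4, 9), Mul(Rational(5, 18), Pow(c, 2))) = Mul(Rational(10, 81), Pow(c, 2)))
Mul(Function('b')(Add(-4, 7)), Add(Add(15, Mul(-1, 63)), 37)) = Mul(Mul(Rational(10, 81), Pow(Add(-4, 7), 2)), Add(Add(15, Mul(-1, 63)), 37)) = Mul(Mul(Rational(10, 81), Pow(3, 2)), Add(Add(15, -63), 37)) = Mul(Mul(Rational(10, 81), 9), Add(-48, 37)) = Mul(Rational(10, 9), -11) = Rational(-110, 9)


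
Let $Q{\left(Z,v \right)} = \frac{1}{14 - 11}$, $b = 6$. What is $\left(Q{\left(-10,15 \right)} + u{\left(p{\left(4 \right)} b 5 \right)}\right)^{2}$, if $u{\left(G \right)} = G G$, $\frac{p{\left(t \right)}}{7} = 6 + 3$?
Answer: $\frac{114839107122601}{9} \approx 1.276 \cdot 10^{13}$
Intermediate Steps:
$Q{\left(Z,v \right)} = \frac{1}{3}$
$p{\left(t \right)} = 63$ ($p{\left(t \right)} = 7 \left(6 + 3\right) = 7 \cdot 9 = 63$)
$u{\left(G \right)} = G^{2}$
$\left(Q{\left(-10,15 \right)} + u{\left(p{\left(4 \right)} b 5 \right)}\right)^{2} = \left(\frac{1}{3} + \left(63 \cdot 6 \cdot 5\right)^{2}\right)^{2} = \left(\frac{1}{3} + \left(378 \cdot 5\right)^{2}\right)^{2} = \left(\frac{1}{3} + 1890^{2}\right)^{2} = \left(\frac{1}{3} + 3572100\right)^{2} = \left(\frac{10716301}{3}\right)^{2} = \frac{114839107122601}{9}$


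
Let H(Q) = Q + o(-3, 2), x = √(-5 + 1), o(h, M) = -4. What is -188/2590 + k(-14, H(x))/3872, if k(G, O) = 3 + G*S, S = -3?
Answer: -305693/5014240 ≈ -0.060965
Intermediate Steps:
x = 2*I (x = √(-4) = 2*I ≈ 2.0*I)
H(Q) = -4 + Q (H(Q) = Q - 4 = -4 + Q)
k(G, O) = 3 - 3*G (k(G, O) = 3 + G*(-3) = 3 - 3*G)
-188/2590 + k(-14, H(x))/3872 = -188/2590 + (3 - 3*(-14))/3872 = -188*1/2590 + (3 + 42)*(1/3872) = -94/1295 + 45*(1/3872) = -94/1295 + 45/3872 = -305693/5014240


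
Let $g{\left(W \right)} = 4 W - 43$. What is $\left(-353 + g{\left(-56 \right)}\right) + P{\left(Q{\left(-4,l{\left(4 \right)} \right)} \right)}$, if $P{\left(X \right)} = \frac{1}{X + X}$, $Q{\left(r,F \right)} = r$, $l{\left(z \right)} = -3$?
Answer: $- \frac{4961}{8} \approx -620.13$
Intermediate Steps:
$P{\left(X \right)} = \frac{1}{2 X}$
$g{\left(W \right)} = -43 + 4 W$
$\left(-353 + g{\left(-56 \right)}\right) + P{\left(Q{\left(-4,l{\left(4 \right)} \right)} \right)} = \left(-353 + \left(-43 + 4 \left(-56\right)\right)\right) + \frac{1}{2 \left(-4\right)} = \left(-353 - 267\right) + \frac{1}{2} \left(- \frac{1}{4}\right) = \left(-353 - 267\right) - \frac{1}{8} = -620 - \frac{1}{8} = - \frac{4961}{8}$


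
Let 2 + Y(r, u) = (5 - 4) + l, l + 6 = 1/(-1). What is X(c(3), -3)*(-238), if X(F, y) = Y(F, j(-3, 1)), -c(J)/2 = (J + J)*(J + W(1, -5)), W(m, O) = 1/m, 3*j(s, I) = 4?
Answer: 1904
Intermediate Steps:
l = -7 (l = -6 + 1/(-1) = -6 - 1 = -7)
j(s, I) = 4/3 (j(s, I) = (⅓)*4 = 4/3)
Y(r, u) = -8 (Y(r, u) = -2 + ((5 - 4) - 7) = -2 + (1 - 7) = -2 - 6 = -8)
c(J) = -4*J*(1 + J) (c(J) = -2*(J + J)*(J + 1/1) = -2*2*J*(J + 1) = -2*2*J*(1 + J) = -4*J*(1 + J))
X(F, y) = -8
X(c(3), -3)*(-238) = -8*(-238) = 1904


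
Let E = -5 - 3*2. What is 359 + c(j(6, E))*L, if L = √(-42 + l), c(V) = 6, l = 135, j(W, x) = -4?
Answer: 359 + 6*√93 ≈ 416.86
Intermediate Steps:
E = -11 (E = -5 - 6 = -11)
L = √93 (L = √(-42 + 135) = √93 ≈ 9.6436)
359 + c(j(6, E))*L = 359 + 6*√93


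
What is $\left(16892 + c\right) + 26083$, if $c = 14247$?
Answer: $57222$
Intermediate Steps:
$\left(16892 + c\right) + 26083 = \left(16892 + 14247\right) + 26083 = 31139 + 26083 = 57222$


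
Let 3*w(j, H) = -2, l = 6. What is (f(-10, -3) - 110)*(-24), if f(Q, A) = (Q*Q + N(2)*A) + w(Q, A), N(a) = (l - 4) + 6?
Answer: 832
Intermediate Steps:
w(j, H) = -⅔ (w(j, H) = (⅓)*(-2) = -⅔)
N(a) = 8 (N(a) = (6 - 4) + 6 = 2 + 6 = 8)
f(Q, A) = -⅔ + Q² + 8*A (f(Q, A) = (Q*Q + 8*A) - ⅔ = (Q² + 8*A) - ⅔ = -⅔ + Q² + 8*A)
(f(-10, -3) - 110)*(-24) = ((-⅔ + (-10)² + 8*(-3)) - 110)*(-24) = ((-⅔ + 100 - 24) - 110)*(-24) = (226/3 - 110)*(-24) = -104/3*(-24) = 832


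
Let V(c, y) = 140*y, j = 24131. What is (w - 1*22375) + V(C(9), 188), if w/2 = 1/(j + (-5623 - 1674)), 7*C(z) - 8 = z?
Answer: 33205066/8417 ≈ 3945.0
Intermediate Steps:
C(z) = 8/7 + z/7
w = 1/8417 (w = 2/(24131 + (-5623 - 1674)) = 2/(24131 - 7297) = 2/16834 = 2*(1/16834) = 1/8417 ≈ 0.00011881)
(w - 1*22375) + V(C(9), 188) = (1/8417 - 1*22375) + 140*188 = (1/8417 - 22375) + 26320 = -188330374/8417 + 26320 = 33205066/8417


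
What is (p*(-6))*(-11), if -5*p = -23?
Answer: 1518/5 ≈ 303.60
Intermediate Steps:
p = 23/5 (p = -1/5*(-23) = 23/5 ≈ 4.6000)
(p*(-6))*(-11) = ((23/5)*(-6))*(-11) = -138/5*(-11) = 1518/5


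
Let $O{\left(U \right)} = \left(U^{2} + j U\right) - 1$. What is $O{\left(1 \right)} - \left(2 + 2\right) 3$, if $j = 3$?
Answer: $-9$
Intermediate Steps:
$O{\left(U \right)} = -1 + U^{2} + 3 U$ ($O{\left(U \right)} = \left(U^{2} + 3 U\right) - 1 = -1 + U^{2} + 3 U$)
$O{\left(1 \right)} - \left(2 + 2\right) 3 = \left(-1 + 1^{2} + 3 \cdot 1\right) - \left(2 + 2\right) 3 = \left(-1 + 1 + 3\right) - 4 \cdot 3 = 3 - 12 = -9$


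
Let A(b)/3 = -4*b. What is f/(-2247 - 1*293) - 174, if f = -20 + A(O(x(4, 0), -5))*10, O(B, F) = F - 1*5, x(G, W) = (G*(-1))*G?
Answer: -22157/127 ≈ -174.46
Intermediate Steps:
x(G, W) = -G² (x(G, W) = (-G)*G = -G²)
O(B, F) = -5 + F (O(B, F) = F - 5 = -5 + F)
A(b) = -12*b (A(b) = 3*(-4*b) = -12*b)
f = 1180 (f = -20 - 12*(-5 - 5)*10 = -20 - 12*(-10)*10 = -20 + 120*10 = -20 + 1200 = 1180)
f/(-2247 - 1*293) - 174 = 1180/(-2247 - 1*293) - 174 = 1180/(-2247 - 293) - 174 = 1180/(-2540) - 174 = 1180*(-1/2540) - 174 = -59/127 - 174 = -22157/127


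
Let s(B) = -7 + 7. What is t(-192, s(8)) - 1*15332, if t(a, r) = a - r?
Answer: -15524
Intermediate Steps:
s(B) = 0
t(-192, s(8)) - 1*15332 = (-192 - 1*0) - 1*15332 = (-192 + 0) - 15332 = -192 - 15332 = -15524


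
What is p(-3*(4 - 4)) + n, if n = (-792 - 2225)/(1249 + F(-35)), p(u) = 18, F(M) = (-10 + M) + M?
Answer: 2575/167 ≈ 15.419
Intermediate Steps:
F(M) = -10 + 2*M
n = -431/167 (n = (-792 - 2225)/(1249 + (-10 + 2*(-35))) = -3017/(1249 + (-10 - 70)) = -3017/(1249 - 80) = -3017/1169 = -3017*1/1169 = -431/167 ≈ -2.5808)
p(-3*(4 - 4)) + n = 18 - 431/167 = 2575/167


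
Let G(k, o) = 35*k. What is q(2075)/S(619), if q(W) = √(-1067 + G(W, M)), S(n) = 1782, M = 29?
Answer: √71558/1782 ≈ 0.15011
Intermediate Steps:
q(W) = √(-1067 + 35*W)
q(2075)/S(619) = √(-1067 + 35*2075)/1782 = √(-1067 + 72625)*(1/1782) = √71558*(1/1782) = √71558/1782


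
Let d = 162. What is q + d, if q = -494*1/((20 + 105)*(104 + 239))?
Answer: 6945256/42875 ≈ 161.99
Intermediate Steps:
q = -494/42875 (q = -494/(125*343) = -494/42875 ≈ -0.011522)
q + d = -494/42875 + 162 = 6945256/42875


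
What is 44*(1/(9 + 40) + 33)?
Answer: 71192/49 ≈ 1452.9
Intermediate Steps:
44*(1/(9 + 40) + 33) = 44*(1/49 + 33) = 44*(1618/49) = 71192/49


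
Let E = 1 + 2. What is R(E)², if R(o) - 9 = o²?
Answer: 324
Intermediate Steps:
E = 3
R(o) = 9 + o²
R(E)² = (9 + 3²)² = (9 + 9)² = 18² = 324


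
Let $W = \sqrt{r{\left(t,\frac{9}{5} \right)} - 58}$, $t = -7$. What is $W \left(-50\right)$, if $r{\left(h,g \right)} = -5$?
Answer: $- 150 i \sqrt{7} \approx - 396.86 i$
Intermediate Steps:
$W = 3 i \sqrt{7}$ ($W = \sqrt{-5 - 58} = \sqrt{-63} = 3 i \sqrt{7} \approx 7.9373 i$)
$W \left(-50\right) = 3 i \sqrt{7} \left(-50\right) = - 150 i \sqrt{7}$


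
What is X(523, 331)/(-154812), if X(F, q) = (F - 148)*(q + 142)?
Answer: -59125/51604 ≈ -1.1457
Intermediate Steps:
X(F, q) = (-148 + F)*(142 + q)
X(523, 331)/(-154812) = (-21016 - 148*331 + 142*523 + 523*331)/(-154812) = (-21016 - 48988 + 74266 + 173113)*(-1/154812) = 177375*(-1/154812) = -59125/51604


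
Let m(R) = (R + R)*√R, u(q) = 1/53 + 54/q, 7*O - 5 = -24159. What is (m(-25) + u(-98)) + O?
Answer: -8962516/2597 - 250*I ≈ -3451.1 - 250.0*I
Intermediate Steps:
O = -24154/7 (O = 5/7 + (⅐)*(-24159) = 5/7 - 24159/7 = -24154/7 ≈ -3450.6)
u(q) = 1/53 + 54/q (u(q) = 1*(1/53) + 54/q = 1/53 + 54/q)
m(R) = 2*R^(3/2) (m(R) = (2*R)*√R = 2*R^(3/2))
(m(-25) + u(-98)) + O = (2*(-25)^(3/2) + (1/53)*(2862 - 98)/(-98)) - 24154/7 = (2*(-125*I) + (1/53)*(-1/98)*2764) - 24154/7 = (-250*I - 1382/2597) - 24154/7 = (-1382/2597 - 250*I) - 24154/7 = -8962516/2597 - 250*I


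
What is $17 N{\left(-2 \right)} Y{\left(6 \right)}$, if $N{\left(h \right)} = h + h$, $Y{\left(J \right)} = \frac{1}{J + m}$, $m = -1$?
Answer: $- \frac{68}{5} \approx -13.6$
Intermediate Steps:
$Y{\left(J \right)} = \frac{1}{-1 + J}$ ($Y{\left(J \right)} = \frac{1}{J - 1} = \frac{1}{-1 + J}$)
$N{\left(h \right)} = 2 h$
$17 N{\left(-2 \right)} Y{\left(6 \right)} = \frac{17 \cdot 2 \left(-2\right)}{-1 + 6} = \frac{17 \left(-4\right)}{5} = \left(-68\right) \frac{1}{5} = - \frac{68}{5}$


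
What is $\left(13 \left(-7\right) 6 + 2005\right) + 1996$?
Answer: $3455$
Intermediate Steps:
$\left(13 \left(-7\right) 6 + 2005\right) + 1996 = \left(\left(-91\right) 6 + 2005\right) + 1996 = \left(-546 + 2005\right) + 1996 = 1459 + 1996 = 3455$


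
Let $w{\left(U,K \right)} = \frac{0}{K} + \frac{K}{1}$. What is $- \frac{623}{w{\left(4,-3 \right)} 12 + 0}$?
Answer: $\frac{623}{36} \approx 17.306$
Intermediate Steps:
$w{\left(U,K \right)} = K$ ($w{\left(U,K \right)} = 0 + K 1 = 0 + K = K$)
$- \frac{623}{w{\left(4,-3 \right)} 12 + 0} = - \frac{623}{\left(-3\right) 12 + 0} = - \frac{623}{-36 + 0} = - \frac{623}{-36} = \left(-623\right) \left(- \frac{1}{36}\right) = \frac{623}{36}$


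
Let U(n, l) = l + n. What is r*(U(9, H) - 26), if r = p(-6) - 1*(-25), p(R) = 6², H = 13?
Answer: -244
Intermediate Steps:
p(R) = 36
r = 61 (r = 36 - 1*(-25) = 36 + 25 = 61)
r*(U(9, H) - 26) = 61*((13 + 9) - 26) = 61*(22 - 26) = 61*(-4) = -244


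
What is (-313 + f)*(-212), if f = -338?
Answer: 138012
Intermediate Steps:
(-313 + f)*(-212) = (-313 - 338)*(-212) = -651*(-212) = 138012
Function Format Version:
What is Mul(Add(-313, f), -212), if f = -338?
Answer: 138012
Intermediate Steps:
Mul(Add(-313, f), -212) = Mul(Add(-313, -338), -212) = Mul(-651, -212) = 138012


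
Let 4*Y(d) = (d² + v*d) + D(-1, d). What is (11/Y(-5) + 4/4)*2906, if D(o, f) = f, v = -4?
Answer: 30513/5 ≈ 6102.6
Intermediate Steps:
Y(d) = -3*d/4 + d²/4 (Y(d) = ((d² - 4*d) + d)/4 = (d² - 3*d)/4 = -3*d/4 + d²/4)
(11/Y(-5) + 4/4)*2906 = (11/(((¼)*(-5)*(-3 - 5))) + 4/4)*2906 = (11/(((¼)*(-5)*(-8))) + 4*(¼))*2906 = (11/10 + 1)*2906 = (21/10)*2906 = 30513/5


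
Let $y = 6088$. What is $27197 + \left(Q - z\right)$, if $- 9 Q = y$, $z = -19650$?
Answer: $\frac{415535}{9} \approx 46171.0$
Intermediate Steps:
$Q = - \frac{6088}{9}$ ($Q = \left(- \frac{1}{9}\right) 6088 = - \frac{6088}{9} \approx -676.44$)
$27197 + \left(Q - z\right) = 27197 - - \frac{170762}{9} = 27197 + \left(- \frac{6088}{9} + 19650\right) = 27197 + \frac{170762}{9} = \frac{415535}{9}$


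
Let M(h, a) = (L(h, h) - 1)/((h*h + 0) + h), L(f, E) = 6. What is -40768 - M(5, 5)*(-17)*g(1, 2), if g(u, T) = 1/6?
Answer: -1467631/36 ≈ -40768.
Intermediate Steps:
M(h, a) = 5/(h + h²) (M(h, a) = (6 - 1)/((h*h + 0) + h) = 5/((h² + 0) + h) = 5/(h² + h) = 5/(h + h²))
g(u, T) = ⅙
-40768 - M(5, 5)*(-17)*g(1, 2) = -40768 - (5/(5*(1 + 5)))*(-17)/6 = -40768 - (5*(⅕)/6)*(-17)/6 = -40768 - (5*(⅕)*(⅙))*(-17)/6 = -40768 - (⅙)*(-17)/6 = -40768 - (-17)/(6*6) = -40768 - 1*(-17/36) = -40768 + 17/36 = -1467631/36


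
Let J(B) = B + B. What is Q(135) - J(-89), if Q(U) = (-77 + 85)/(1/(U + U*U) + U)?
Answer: 441337858/2478601 ≈ 178.06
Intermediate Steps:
J(B) = 2*B
Q(U) = 8/(U + 1/(U + U²)) (Q(U) = 8/(1/(U + U²) + U) = 8/(U + 1/(U + U²)))
Q(135) - J(-89) = 8*135*(1 + 135)/(1 + 135² + 135³) - 2*(-89) = 8*135*136/(1 + 18225 + 2460375) - 1*(-178) = 8*135*136/2478601 + 178 = 8*135*(1/2478601)*136 + 178 = 146880/2478601 + 178 = 441337858/2478601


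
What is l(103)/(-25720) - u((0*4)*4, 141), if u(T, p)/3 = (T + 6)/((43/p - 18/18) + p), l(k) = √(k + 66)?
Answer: -65534539/508818760 ≈ -0.12880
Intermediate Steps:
l(k) = √(66 + k)
u(T, p) = 3*(6 + T)/(-1 + p + 43/p) (u(T, p) = 3*((T + 6)/((43/p - 18/18) + p)) = 3*((6 + T)/((43/p - 18*1/18) + p)) = 3*((6 + T)/((43/p - 1) + p)) = 3*((6 + T)/((-1 + 43/p) + p)) = 3*((6 + T)/(-1 + p + 43/p)) = 3*(6 + T)/(-1 + p + 43/p))
l(103)/(-25720) - u((0*4)*4, 141) = √(66 + 103)/(-25720) - 3*141*(6 + (0*4)*4)/(43 + 141² - 1*141) = √169*(-1/25720) - 3*141*(6 + 0*4)/(43 + 19881 - 141) = 13*(-1/25720) - 3*141*(6 + 0)/19783 = -13/25720 - 3*141*6/19783 = -13/25720 - 1*2538/19783 = -13/25720 - 2538/19783 = -65534539/508818760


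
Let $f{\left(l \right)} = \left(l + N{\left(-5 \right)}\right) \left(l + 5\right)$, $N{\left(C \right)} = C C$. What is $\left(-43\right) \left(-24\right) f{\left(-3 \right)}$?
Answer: $45408$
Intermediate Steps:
$N{\left(C \right)} = C^{2}$
$f{\left(l \right)} = \left(5 + l\right) \left(25 + l\right)$ ($f{\left(l \right)} = \left(l + \left(-5\right)^{2}\right) \left(l + 5\right) = \left(l + 25\right) \left(5 + l\right) = \left(25 + l\right) \left(5 + l\right) = \left(5 + l\right) \left(25 + l\right)$)
$\left(-43\right) \left(-24\right) f{\left(-3 \right)} = \left(-43\right) \left(-24\right) \left(125 + \left(-3\right)^{2} + 30 \left(-3\right)\right) = 1032 \left(125 + 9 - 90\right) = 1032 \cdot 44 = 45408$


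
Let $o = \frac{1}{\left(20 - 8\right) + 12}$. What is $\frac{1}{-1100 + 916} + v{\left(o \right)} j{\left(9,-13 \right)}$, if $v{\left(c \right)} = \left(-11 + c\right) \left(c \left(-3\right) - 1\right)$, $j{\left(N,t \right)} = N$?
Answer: $\frac{163315}{1472} \approx 110.95$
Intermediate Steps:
$o = \frac{1}{24}$ ($o = \frac{1}{\left(20 - 8\right) + 12} = \frac{1}{12 + 12} = \frac{1}{24} \approx 0.041667$)
$v{\left(c \right)} = \left(-1 - 3 c\right) \left(-11 + c\right)$ ($v{\left(c \right)} = \left(-11 + c\right) \left(- 3 c - 1\right) = \left(-11 + c\right) \left(-1 - 3 c\right) = \left(-1 - 3 c\right) \left(-11 + c\right)$)
$\frac{1}{-1100 + 916} + v{\left(o \right)} j{\left(9,-13 \right)} = \frac{1}{-1100 + 916} + \left(11 - \frac{3}{576} + 32 \cdot \frac{1}{24}\right) 9 = \frac{1}{-184} + \left(11 - \frac{1}{192} + \frac{4}{3}\right) 9 = - \frac{1}{184} + \left(11 - \frac{1}{192} + \frac{4}{3}\right) 9 = - \frac{1}{184} + \frac{789}{64} \cdot 9 = - \frac{1}{184} + \frac{7101}{64} = \frac{163315}{1472}$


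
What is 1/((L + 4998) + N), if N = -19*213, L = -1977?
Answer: -1/1026 ≈ -0.00097466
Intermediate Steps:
N = -4047
1/((L + 4998) + N) = 1/((-1977 + 4998) - 4047) = 1/(3021 - 4047) = 1/(-1026) = -1/1026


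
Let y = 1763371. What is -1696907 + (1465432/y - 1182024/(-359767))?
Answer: -56658934823774629/33389615503 ≈ -1.6969e+6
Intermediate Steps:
-1696907 + (1465432/y - 1182024/(-359767)) = -1696907 + (1465432/1763371 - 1182024/(-359767)) = -1696907 + (1465432*(1/1763371) - 1182024*(-1/359767)) = -1696907 + (77128/92809 + 1182024/359767) = -1696907 + 137450574592/33389615503 = -56658934823774629/33389615503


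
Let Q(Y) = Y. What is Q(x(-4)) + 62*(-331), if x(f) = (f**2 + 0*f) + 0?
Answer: -20506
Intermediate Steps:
x(f) = f**2 (x(f) = (f**2 + 0) + 0 = f**2 + 0 = f**2)
Q(x(-4)) + 62*(-331) = (-4)**2 + 62*(-331) = 16 - 20522 = -20506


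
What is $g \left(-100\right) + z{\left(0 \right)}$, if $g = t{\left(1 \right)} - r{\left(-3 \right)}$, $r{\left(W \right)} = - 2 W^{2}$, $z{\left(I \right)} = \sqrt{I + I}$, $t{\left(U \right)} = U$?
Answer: $-1900$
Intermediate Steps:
$z{\left(I \right)} = \sqrt{2} \sqrt{I}$ ($z{\left(I \right)} = \sqrt{2 I} = \sqrt{2} \sqrt{I}$)
$g = 19$ ($g = 1 - - 2 \left(-3\right)^{2} = 1 - \left(-2\right) 9 = 1 - -18 = 1 + 18 = 19$)
$g \left(-100\right) + z{\left(0 \right)} = 19 \left(-100\right) + \sqrt{2} \sqrt{0} = -1900 + \sqrt{2} \cdot 0 = -1900 + 0 = -1900$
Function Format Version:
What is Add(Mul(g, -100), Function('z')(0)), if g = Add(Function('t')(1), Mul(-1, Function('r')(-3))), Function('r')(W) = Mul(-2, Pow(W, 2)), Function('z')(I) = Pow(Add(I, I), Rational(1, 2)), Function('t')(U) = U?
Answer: -1900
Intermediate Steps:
Function('z')(I) = Mul(Pow(2, Rational(1, 2)), Pow(I, Rational(1, 2))) (Function('z')(I) = Pow(Mul(2, I), Rational(1, 2)) = Mul(Pow(2, Rational(1, 2)), Pow(I, Rational(1, 2))))
g = 19 (g = Add(1, Mul(-1, Mul(-2, Pow(-3, 2)))) = Add(1, Mul(-1, Mul(-2, 9))) = Add(1, Mul(-1, -18)) = Add(1, 18) = 19)
Add(Mul(g, -100), Function('z')(0)) = Add(Mul(19, -100), Mul(Pow(2, Rational(1, 2)), Pow(0, Rational(1, 2)))) = Add(-1900, Mul(Pow(2, Rational(1, 2)), 0)) = Add(-1900, 0) = -1900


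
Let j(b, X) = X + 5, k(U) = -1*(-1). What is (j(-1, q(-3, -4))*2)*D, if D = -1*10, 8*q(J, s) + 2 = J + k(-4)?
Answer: -90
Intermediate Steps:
k(U) = 1
q(J, s) = -⅛ + J/8 (q(J, s) = -¼ + (J + 1)/8 = -¼ + (1 + J)/8 = -¼ + (⅛ + J/8) = -⅛ + J/8)
j(b, X) = 5 + X
D = -10
(j(-1, q(-3, -4))*2)*D = ((5 + (-⅛ + (⅛)*(-3)))*2)*(-10) = ((5 + (-⅛ - 3/8))*2)*(-10) = ((5 - ½)*2)*(-10) = ((9/2)*2)*(-10) = 9*(-10) = -90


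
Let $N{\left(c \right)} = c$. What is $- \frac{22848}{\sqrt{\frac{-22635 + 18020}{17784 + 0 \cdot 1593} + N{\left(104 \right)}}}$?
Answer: $- \frac{137088 \sqrt{5392846}}{141917} \approx -2243.2$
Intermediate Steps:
$- \frac{22848}{\sqrt{\frac{-22635 + 18020}{17784 + 0 \cdot 1593} + N{\left(104 \right)}}} = - \frac{22848}{\sqrt{\frac{-22635 + 18020}{17784 + 0 \cdot 1593} + 104}} = - \frac{22848}{\sqrt{- \frac{4615}{17784 + 0} + 104}} = - \frac{22848}{\sqrt{- \frac{4615}{17784} + 104}} = - \frac{22848}{\sqrt{\left(-4615\right) \frac{1}{17784} + 104}} = - \frac{22848}{\sqrt{- \frac{355}{1368} + 104}} = - \frac{22848}{\sqrt{\frac{141917}{1368}}} = - \frac{22848}{\frac{1}{228} \sqrt{5392846}} = - 22848 \frac{6 \sqrt{5392846}}{141917} = - \frac{137088 \sqrt{5392846}}{141917}$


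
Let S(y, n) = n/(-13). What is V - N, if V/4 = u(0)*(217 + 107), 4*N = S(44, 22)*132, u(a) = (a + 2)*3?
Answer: 101814/13 ≈ 7831.8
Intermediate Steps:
u(a) = 6 + 3*a (u(a) = (2 + a)*3 = 6 + 3*a)
S(y, n) = -n/13 (S(y, n) = n*(-1/13) = -n/13)
N = -726/13 (N = (-1/13*22*132)/4 = (-22/13*132)/4 = (1/4)*(-2904/13) = -726/13 ≈ -55.846)
V = 7776 (V = 4*((6 + 3*0)*(217 + 107)) = 4*((6 + 0)*324) = 4*(6*324) = 4*1944 = 7776)
V - N = 7776 - 1*(-726/13) = 7776 + 726/13 = 101814/13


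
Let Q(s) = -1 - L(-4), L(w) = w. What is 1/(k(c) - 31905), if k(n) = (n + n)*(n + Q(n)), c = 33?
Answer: -1/29529 ≈ -3.3865e-5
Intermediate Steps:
Q(s) = 3 (Q(s) = -1 - 1*(-4) = -1 + 4 = 3)
k(n) = 2*n*(3 + n) (k(n) = (n + n)*(n + 3) = (2*n)*(3 + n) = 2*n*(3 + n))
1/(k(c) - 31905) = 1/(2*33*(3 + 33) - 31905) = 1/(2*33*36 - 31905) = 1/(2376 - 31905) = 1/(-29529) = -1/29529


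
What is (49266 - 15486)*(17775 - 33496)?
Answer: -531055380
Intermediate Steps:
(49266 - 15486)*(17775 - 33496) = 33780*(-15721) = -531055380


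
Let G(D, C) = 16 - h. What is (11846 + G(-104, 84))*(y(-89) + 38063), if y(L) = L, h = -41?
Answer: 452004522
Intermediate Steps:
G(D, C) = 57 (G(D, C) = 16 - 1*(-41) = 16 + 41 = 57)
(11846 + G(-104, 84))*(y(-89) + 38063) = (11846 + 57)*(-89 + 38063) = 11903*37974 = 452004522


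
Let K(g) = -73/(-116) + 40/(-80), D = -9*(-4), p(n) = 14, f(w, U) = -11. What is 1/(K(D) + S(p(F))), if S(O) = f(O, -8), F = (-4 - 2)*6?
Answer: -116/1261 ≈ -0.091990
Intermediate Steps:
F = -36 (F = -6*6 = -36)
S(O) = -11
D = 36
K(g) = 15/116 (K(g) = -73*(-1/116) + 40*(-1/80) = 73/116 - ½ = 15/116)
1/(K(D) + S(p(F))) = 1/(15/116 - 11) = 1/(-1261/116) = -116/1261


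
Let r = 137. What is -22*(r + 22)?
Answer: -3498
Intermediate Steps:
-22*(r + 22) = -22*(137 + 22) = -22*159 = -3498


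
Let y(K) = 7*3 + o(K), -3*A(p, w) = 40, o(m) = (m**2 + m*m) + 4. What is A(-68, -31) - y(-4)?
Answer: -211/3 ≈ -70.333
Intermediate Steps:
o(m) = 4 + 2*m**2 (o(m) = (m**2 + m**2) + 4 = 2*m**2 + 4 = 4 + 2*m**2)
A(p, w) = -40/3 (A(p, w) = -1/3*40 = -40/3)
y(K) = 25 + 2*K**2 (y(K) = 7*3 + (4 + 2*K**2) = 21 + (4 + 2*K**2) = 25 + 2*K**2)
A(-68, -31) - y(-4) = -40/3 - (25 + 2*(-4)**2) = -40/3 - (25 + 2*16) = -40/3 - (25 + 32) = -40/3 - 1*57 = -40/3 - 57 = -211/3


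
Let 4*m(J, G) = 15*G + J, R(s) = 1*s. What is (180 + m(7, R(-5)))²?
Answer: 26569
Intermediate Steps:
R(s) = s
m(J, G) = J/4 + 15*G/4 (m(J, G) = (15*G + J)/4 = (J + 15*G)/4 = J/4 + 15*G/4)
(180 + m(7, R(-5)))² = (180 + ((¼)*7 + (15/4)*(-5)))² = (180 + (7/4 - 75/4))² = (180 - 17)² = 163² = 26569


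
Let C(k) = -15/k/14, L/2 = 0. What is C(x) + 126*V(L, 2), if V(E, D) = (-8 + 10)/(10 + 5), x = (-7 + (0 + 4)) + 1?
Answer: 2427/140 ≈ 17.336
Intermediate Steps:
L = 0 (L = 2*0 = 0)
x = -2 (x = (-7 + 4) + 1 = -3 + 1 = -2)
V(E, D) = 2/15
C(k) = -15/(14*k) (C(k) = -15/k*(1/14) = -15/(14*k))
C(x) + 126*V(L, 2) = -15/14/(-2) + 126*(2/15) = -15/14*(-½) + 84/5 = 15/28 + 84/5 = 2427/140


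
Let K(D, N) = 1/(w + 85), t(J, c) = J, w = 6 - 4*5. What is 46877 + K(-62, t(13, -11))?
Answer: 3328268/71 ≈ 46877.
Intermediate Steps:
w = -14 (w = 6 - 20 = -14)
K(D, N) = 1/71 (K(D, N) = 1/(-14 + 85) = 1/71)
46877 + K(-62, t(13, -11)) = 46877 + 1/71 = 3328268/71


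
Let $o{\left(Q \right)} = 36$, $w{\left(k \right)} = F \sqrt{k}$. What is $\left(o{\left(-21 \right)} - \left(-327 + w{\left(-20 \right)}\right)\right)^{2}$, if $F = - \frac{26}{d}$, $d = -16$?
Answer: $\frac{2107459}{16} - \frac{4719 i \sqrt{5}}{2} \approx 1.3172 \cdot 10^{5} - 5276.0 i$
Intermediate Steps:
$F = \frac{13}{8}$ ($F = - \frac{26}{-16} = \left(-26\right) \left(- \frac{1}{16}\right) = \frac{13}{8} \approx 1.625$)
$w{\left(k \right)} = \frac{13 \sqrt{k}}{8}$
$\left(o{\left(-21 \right)} - \left(-327 + w{\left(-20 \right)}\right)\right)^{2} = \left(36 + \left(327 - \frac{13 \sqrt{-20}}{8}\right)\right)^{2} = \left(36 + \left(327 - \frac{13 \cdot 2 i \sqrt{5}}{8}\right)\right)^{2} = \left(36 + \left(327 - \frac{13 i \sqrt{5}}{4}\right)\right)^{2} = \left(363 - \frac{13 i \sqrt{5}}{4}\right)^{2}$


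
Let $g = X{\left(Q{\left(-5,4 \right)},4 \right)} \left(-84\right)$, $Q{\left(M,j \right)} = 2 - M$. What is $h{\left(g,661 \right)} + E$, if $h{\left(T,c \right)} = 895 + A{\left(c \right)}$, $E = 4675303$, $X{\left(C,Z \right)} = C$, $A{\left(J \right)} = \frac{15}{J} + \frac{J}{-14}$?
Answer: $\frac{43273099581}{9254} \approx 4.6762 \cdot 10^{6}$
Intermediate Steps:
$A{\left(J \right)} = \frac{15}{J} - \frac{J}{14}$ ($A{\left(J \right)} = \frac{15}{J} + J \left(- \frac{1}{14}\right) = \frac{15}{J} - \frac{J}{14}$)
$g = -588$ ($g = \left(2 - -5\right) \left(-84\right) = \left(2 + 5\right) \left(-84\right) = 7 \left(-84\right) = -588$)
$h{\left(T,c \right)} = 895 + \frac{15}{c} - \frac{c}{14}$ ($h{\left(T,c \right)} = 895 - \left(- \frac{15}{c} + \frac{c}{14}\right) = 895 + \frac{15}{c} - \frac{c}{14}$)
$h{\left(g,661 \right)} + E = \left(895 + \frac{15}{661} - \frac{661}{14}\right) + 4675303 = \frac{7845619}{9254} + 4675303 = \frac{43273099581}{9254}$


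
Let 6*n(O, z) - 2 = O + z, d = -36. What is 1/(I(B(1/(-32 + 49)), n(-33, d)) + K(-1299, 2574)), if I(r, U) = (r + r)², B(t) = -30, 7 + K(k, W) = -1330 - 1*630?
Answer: 1/1633 ≈ 0.00061237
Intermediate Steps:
K(k, W) = -1967 (K(k, W) = -7 + (-1330 - 1*630) = -7 + (-1330 - 630) = -7 - 1960 = -1967)
n(O, z) = ⅓ + O/6 + z/6 (n(O, z) = ⅓ + (O + z)/6 = ⅓ + (O/6 + z/6) = ⅓ + O/6 + z/6)
I(r, U) = 4*r² (I(r, U) = (2*r)² = 4*r²)
1/(I(B(1/(-32 + 49)), n(-33, d)) + K(-1299, 2574)) = 1/(4*(-30)² - 1967) = 1/(4*900 - 1967) = 1/(3600 - 1967) = 1/1633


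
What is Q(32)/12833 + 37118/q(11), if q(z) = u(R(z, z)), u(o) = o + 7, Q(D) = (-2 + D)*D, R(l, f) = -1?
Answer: 238170527/38499 ≈ 6186.4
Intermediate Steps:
Q(D) = D*(-2 + D)
u(o) = 7 + o
q(z) = 6 (q(z) = 7 - 1 = 6)
Q(32)/12833 + 37118/q(11) = (32*(-2 + 32))/12833 + 37118/6 = (32*30)*(1/12833) + 37118*(⅙) = 960*(1/12833) + 18559/3 = 960/12833 + 18559/3 = 238170527/38499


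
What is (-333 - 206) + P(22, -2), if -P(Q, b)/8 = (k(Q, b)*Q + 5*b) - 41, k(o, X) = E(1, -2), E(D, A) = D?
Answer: -307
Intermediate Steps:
k(o, X) = 1
P(Q, b) = 328 - 40*b - 8*Q (P(Q, b) = -8*((1*Q + 5*b) - 41) = -8*((Q + 5*b) - 41) = -8*(-41 + Q + 5*b) = 328 - 40*b - 8*Q)
(-333 - 206) + P(22, -2) = (-333 - 206) + (328 - 40*(-2) - 8*22) = -539 + (328 + 80 - 176) = -539 + 232 = -307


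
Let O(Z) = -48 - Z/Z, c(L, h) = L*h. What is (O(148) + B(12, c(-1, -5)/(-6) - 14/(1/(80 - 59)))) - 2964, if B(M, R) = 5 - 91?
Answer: -3099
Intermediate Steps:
O(Z) = -49 (O(Z) = -48 - 1*1 = -48 - 1 = -49)
B(M, R) = -86
(O(148) + B(12, c(-1, -5)/(-6) - 14/(1/(80 - 59)))) - 2964 = (-49 - 86) - 2964 = -135 - 2964 = -3099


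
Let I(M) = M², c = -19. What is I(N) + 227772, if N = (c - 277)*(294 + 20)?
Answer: 8638814908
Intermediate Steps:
N = -92944 (N = (-19 - 277)*(294 + 20) = -296*314 = -92944)
I(N) + 227772 = (-92944)² + 227772 = 8638587136 + 227772 = 8638814908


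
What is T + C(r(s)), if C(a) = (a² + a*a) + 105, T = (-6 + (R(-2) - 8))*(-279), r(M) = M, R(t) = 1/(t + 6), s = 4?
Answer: 15893/4 ≈ 3973.3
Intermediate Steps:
R(t) = 1/(6 + t)
T = 15345/4 (T = (-6 + (1/(6 - 2) - 8))*(-279) = (-6 + (1/4 - 8))*(-279) = (-6 + (¼ - 8))*(-279) = (-6 - 31/4)*(-279) = -55/4*(-279) = 15345/4 ≈ 3836.3)
C(a) = 105 + 2*a² (C(a) = (a² + a²) + 105 = 2*a² + 105 = 105 + 2*a²)
T + C(r(s)) = 15345/4 + (105 + 2*4²) = 15345/4 + (105 + 2*16) = 15345/4 + (105 + 32) = 15345/4 + 137 = 15893/4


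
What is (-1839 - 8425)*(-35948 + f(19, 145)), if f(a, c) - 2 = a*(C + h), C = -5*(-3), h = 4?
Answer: 365244440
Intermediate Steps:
C = 15
f(a, c) = 2 + 19*a (f(a, c) = 2 + a*(15 + 4) = 2 + a*19 = 2 + 19*a)
(-1839 - 8425)*(-35948 + f(19, 145)) = (-1839 - 8425)*(-35948 + (2 + 19*19)) = -10264*(-35948 + (2 + 361)) = -10264*(-35948 + 363) = -10264*(-35585) = 365244440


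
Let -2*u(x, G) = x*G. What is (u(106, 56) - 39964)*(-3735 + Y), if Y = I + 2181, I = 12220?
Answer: -457912712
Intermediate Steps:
u(x, G) = -G*x/2 (u(x, G) = -x*G/2 = -G*x/2)
Y = 14401 (Y = 12220 + 2181 = 14401)
(u(106, 56) - 39964)*(-3735 + Y) = (-1/2*56*106 - 39964)*(-3735 + 14401) = (-2968 - 39964)*10666 = -42932*10666 = -457912712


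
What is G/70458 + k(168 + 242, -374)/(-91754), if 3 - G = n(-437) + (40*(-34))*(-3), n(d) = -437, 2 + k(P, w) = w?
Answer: -76873088/1616200833 ≈ -0.047564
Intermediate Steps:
k(P, w) = -2 + w
G = -3640 (G = 3 - (-437 + (40*(-34))*(-3)) = 3 - (-437 - 1360*(-3)) = 3 - (-437 + 4080) = 3 - 1*3643 = 3 - 3643 = -3640)
G/70458 + k(168 + 242, -374)/(-91754) = -3640/70458 + (-2 - 374)/(-91754) = -3640*1/70458 - 376*(-1/91754) = -1820/35229 + 188/45877 = -76873088/1616200833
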